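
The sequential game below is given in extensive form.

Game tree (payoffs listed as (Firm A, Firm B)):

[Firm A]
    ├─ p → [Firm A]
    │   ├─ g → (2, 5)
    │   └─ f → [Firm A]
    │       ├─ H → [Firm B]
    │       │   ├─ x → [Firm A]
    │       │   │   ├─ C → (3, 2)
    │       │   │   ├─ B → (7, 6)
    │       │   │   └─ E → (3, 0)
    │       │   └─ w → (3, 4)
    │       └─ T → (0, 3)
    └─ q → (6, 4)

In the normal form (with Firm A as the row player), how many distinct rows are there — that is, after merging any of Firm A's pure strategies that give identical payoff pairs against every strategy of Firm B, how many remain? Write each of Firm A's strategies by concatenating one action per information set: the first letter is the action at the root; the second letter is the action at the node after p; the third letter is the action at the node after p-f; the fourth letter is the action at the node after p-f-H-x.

Firm A has 24 pure strategies: pgHC, pgHB, pgHE, pgTC, pgTB, pgTE, pfHC, pfHB, pfHE, pfTC, pfTB, pfTE, qgHC, qgHB, qgHE, qgTC, qgTB, qgTE, qfHC, qfHB, qfHE, qfTC, qfTB, qfTE. Columns: x, w.
{pgHC, pgHB, pgHE, pgTC, pgTB, pgTE} → row (2,5) (2,5)
{pfHC} → row (3,2) (3,4)
{pfHB} → row (7,6) (3,4)
{pfHE} → row (3,0) (3,4)
{pfTC, pfTB, pfTE} → row (0,3) (0,3)
{qgHC, qgHB, qgHE, qgTC, qgTB, qgTE, qfHC, qfHB, qfHE, qfTC, qfTB, qfTE} → row (6,4) (6,4)
That's 6 distinct rows out of 24 strategies.

6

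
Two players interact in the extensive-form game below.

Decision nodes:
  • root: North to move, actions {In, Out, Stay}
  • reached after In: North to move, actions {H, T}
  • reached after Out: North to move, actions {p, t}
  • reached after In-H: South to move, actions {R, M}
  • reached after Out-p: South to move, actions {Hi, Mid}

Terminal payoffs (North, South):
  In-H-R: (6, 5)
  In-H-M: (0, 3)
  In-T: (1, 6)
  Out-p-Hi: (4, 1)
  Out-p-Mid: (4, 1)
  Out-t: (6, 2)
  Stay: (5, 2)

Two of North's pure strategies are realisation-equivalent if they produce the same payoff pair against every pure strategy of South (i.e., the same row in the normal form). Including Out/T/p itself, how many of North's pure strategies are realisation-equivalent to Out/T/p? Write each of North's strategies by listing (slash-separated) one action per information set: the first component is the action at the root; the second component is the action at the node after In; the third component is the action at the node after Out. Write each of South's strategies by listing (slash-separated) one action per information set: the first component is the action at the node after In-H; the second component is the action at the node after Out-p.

Row for Out/T/p (columns R/Hi, R/Mid, M/Hi, M/Mid): (4,1) (4,1) (4,1) (4,1).
Under Out/T/p, North's choice at the node after In can never be reached regardless of what South does, so varying those choices leaves every outcome unchanged.
Holding the reachable choices fixed and varying the unreachable one freely already gives 2 equivalent strategies.
No other strategy reproduces this row, so those 2 are the full class: Out/H/p, Out/T/p.

2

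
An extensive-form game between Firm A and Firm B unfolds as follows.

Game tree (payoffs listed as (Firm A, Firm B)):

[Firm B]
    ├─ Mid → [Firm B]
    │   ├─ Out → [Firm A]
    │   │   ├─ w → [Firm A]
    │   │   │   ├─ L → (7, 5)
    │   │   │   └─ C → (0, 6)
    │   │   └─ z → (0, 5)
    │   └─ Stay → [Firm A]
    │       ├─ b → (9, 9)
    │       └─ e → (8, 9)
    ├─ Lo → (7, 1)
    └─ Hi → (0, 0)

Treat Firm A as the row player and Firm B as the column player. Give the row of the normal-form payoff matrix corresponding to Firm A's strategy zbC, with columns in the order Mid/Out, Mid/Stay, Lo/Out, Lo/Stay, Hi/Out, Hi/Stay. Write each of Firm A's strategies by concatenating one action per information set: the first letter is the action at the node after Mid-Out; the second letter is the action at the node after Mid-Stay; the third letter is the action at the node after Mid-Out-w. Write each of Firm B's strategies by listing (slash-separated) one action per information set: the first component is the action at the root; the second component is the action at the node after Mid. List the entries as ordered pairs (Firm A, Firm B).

vs Mid/Out: Firm B plays Mid → Firm B plays Out at [Mid] → Firm A plays z at [Mid-Out] → (0, 5)
vs Mid/Stay: Firm B plays Mid → Firm B plays Stay at [Mid] → Firm A plays b at [Mid-Stay] → (9, 9)
vs Lo/Out: Firm B plays Lo → (7, 1)
vs Lo/Stay: Firm B plays Lo → (7, 1)
vs Hi/Out: Firm B plays Hi → (0, 0)
vs Hi/Stay: Firm B plays Hi → (0, 0)

(0,5) (9,9) (7,1) (7,1) (0,0) (0,0)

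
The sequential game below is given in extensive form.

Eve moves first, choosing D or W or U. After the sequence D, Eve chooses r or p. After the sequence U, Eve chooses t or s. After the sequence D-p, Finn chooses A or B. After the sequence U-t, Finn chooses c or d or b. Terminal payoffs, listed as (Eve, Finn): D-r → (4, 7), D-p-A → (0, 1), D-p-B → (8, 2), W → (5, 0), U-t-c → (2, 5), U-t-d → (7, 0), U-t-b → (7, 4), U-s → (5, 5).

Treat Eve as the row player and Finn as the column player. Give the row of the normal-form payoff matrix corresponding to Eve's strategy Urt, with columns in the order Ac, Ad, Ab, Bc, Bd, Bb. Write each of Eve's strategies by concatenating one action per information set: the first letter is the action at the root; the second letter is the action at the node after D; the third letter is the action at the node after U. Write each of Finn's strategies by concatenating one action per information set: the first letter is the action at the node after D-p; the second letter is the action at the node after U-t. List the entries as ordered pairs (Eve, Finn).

(2,5) (7,0) (7,4) (2,5) (7,0) (7,4)

vs Ac: Eve plays U → Eve plays t at [U] → Finn plays c at [U-t] → (2, 5)
vs Ad: Eve plays U → Eve plays t at [U] → Finn plays d at [U-t] → (7, 0)
vs Ab: Eve plays U → Eve plays t at [U] → Finn plays b at [U-t] → (7, 4)
vs Bc: Eve plays U → Eve plays t at [U] → Finn plays c at [U-t] → (2, 5)
vs Bd: Eve plays U → Eve plays t at [U] → Finn plays d at [U-t] → (7, 0)
vs Bb: Eve plays U → Eve plays t at [U] → Finn plays b at [U-t] → (7, 4)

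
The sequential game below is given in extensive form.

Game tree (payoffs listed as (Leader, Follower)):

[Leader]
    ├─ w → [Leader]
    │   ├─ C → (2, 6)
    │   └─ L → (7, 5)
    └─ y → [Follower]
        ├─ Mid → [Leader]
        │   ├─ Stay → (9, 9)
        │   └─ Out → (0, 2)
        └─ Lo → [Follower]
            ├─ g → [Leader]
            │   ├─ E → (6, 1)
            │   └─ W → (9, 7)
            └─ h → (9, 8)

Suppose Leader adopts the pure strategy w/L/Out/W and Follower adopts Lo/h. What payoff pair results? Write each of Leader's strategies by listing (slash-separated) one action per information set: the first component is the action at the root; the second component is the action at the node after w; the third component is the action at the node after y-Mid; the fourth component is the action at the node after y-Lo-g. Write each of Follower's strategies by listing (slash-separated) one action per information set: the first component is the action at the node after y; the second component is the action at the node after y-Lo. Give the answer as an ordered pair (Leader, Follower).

Trace the play path from the root:
  Leader plays w
  Leader plays L at [w]
→ terminal payoff (7, 5).
(Leader's choice at the node after y-Mid is never reached on this path, so it doesn't affect the outcome.)

(7, 5)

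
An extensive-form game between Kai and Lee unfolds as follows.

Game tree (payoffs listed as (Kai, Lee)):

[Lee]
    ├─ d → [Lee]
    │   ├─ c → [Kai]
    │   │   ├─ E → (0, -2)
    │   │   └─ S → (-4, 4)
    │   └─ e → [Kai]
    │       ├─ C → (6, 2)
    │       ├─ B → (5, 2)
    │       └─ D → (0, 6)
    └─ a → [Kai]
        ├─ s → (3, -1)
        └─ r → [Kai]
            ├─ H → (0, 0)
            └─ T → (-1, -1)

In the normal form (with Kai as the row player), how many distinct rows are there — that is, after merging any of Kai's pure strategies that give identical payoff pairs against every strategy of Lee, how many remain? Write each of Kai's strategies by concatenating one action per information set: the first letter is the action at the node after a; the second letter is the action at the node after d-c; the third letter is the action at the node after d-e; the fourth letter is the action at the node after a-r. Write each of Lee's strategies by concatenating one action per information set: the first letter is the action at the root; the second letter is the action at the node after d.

Kai has 24 pure strategies: sECH, sECT, sEBH, sEBT, sEDH, sEDT, sSCH, sSCT, sSBH, sSBT, sSDH, sSDT, rECH, rECT, rEBH, rEBT, rEDH, rEDT, rSCH, rSCT, rSBH, rSBT, rSDH, rSDT. Columns: dc, de, ac, ae.
{sECH, sECT} → row (0,-2) (6,2) (3,-1) (3,-1)
{sEBH, sEBT} → row (0,-2) (5,2) (3,-1) (3,-1)
{sEDH, sEDT} → row (0,-2) (0,6) (3,-1) (3,-1)
{sSCH, sSCT} → row (-4,4) (6,2) (3,-1) (3,-1)
{sSBH, sSBT} → row (-4,4) (5,2) (3,-1) (3,-1)
{sSDH, sSDT} → row (-4,4) (0,6) (3,-1) (3,-1)
{rECH} → row (0,-2) (6,2) (0,0) (0,0)
{rECT} → row (0,-2) (6,2) (-1,-1) (-1,-1)
{rEBH} → row (0,-2) (5,2) (0,0) (0,0)
{rEBT} → row (0,-2) (5,2) (-1,-1) (-1,-1)
{rEDH} → row (0,-2) (0,6) (0,0) (0,0)
{rEDT} → row (0,-2) (0,6) (-1,-1) (-1,-1)
{rSCH} → row (-4,4) (6,2) (0,0) (0,0)
{rSCT} → row (-4,4) (6,2) (-1,-1) (-1,-1)
{rSBH} → row (-4,4) (5,2) (0,0) (0,0)
{rSBT} → row (-4,4) (5,2) (-1,-1) (-1,-1)
{rSDH} → row (-4,4) (0,6) (0,0) (0,0)
{rSDT} → row (-4,4) (0,6) (-1,-1) (-1,-1)
That's 18 distinct rows out of 24 strategies.

18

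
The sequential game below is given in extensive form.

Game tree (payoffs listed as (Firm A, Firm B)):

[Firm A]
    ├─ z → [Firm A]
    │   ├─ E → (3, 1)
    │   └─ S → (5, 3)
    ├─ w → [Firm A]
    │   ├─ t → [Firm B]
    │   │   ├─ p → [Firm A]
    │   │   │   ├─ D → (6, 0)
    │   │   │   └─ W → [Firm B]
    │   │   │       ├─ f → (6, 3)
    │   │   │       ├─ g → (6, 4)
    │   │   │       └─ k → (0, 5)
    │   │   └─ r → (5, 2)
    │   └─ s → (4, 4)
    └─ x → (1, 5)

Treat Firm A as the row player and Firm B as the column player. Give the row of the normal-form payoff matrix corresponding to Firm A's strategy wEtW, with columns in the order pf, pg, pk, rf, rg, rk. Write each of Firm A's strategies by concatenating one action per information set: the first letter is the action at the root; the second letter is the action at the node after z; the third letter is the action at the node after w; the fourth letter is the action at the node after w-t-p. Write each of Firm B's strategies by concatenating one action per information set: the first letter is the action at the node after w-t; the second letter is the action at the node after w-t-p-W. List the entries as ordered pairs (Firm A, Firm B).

(6,3) (6,4) (0,5) (5,2) (5,2) (5,2)

vs pf: Firm A plays w → Firm A plays t at [w] → Firm B plays p at [w-t] → Firm A plays W at [w-t-p] → Firm B plays f at [w-t-p-W] → (6, 3)
vs pg: Firm A plays w → Firm A plays t at [w] → Firm B plays p at [w-t] → Firm A plays W at [w-t-p] → Firm B plays g at [w-t-p-W] → (6, 4)
vs pk: Firm A plays w → Firm A plays t at [w] → Firm B plays p at [w-t] → Firm A plays W at [w-t-p] → Firm B plays k at [w-t-p-W] → (0, 5)
vs rf: Firm A plays w → Firm A plays t at [w] → Firm B plays r at [w-t] → (5, 2)
vs rg: Firm A plays w → Firm A plays t at [w] → Firm B plays r at [w-t] → (5, 2)
vs rk: Firm A plays w → Firm A plays t at [w] → Firm B plays r at [w-t] → (5, 2)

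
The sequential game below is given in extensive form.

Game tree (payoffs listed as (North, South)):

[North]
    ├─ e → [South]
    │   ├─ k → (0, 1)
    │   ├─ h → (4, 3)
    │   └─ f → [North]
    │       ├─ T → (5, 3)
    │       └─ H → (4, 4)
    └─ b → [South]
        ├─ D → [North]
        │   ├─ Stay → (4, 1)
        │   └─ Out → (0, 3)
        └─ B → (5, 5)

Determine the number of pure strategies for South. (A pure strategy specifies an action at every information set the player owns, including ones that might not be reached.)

South owns the node after e with actions {k, h, f} — three choices.
South owns the node after b with actions {D, B} — two choices.
A pure strategy fixes one action at each information set independently, so the count is the product 3 × 2 = 6.

6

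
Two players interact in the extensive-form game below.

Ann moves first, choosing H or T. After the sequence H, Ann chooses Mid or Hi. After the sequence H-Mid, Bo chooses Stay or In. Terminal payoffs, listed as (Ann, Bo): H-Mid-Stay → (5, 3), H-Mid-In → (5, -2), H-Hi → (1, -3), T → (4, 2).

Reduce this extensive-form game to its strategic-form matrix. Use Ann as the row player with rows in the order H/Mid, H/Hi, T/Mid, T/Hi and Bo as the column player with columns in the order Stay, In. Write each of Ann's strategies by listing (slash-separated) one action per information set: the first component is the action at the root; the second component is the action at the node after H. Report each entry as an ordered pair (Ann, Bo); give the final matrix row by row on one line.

H/Mid: (5,3) (5,-2) | H/Hi: (1,-3) (1,-3) | T/Mid: (4,2) (4,2) | T/Hi: (4,2) (4,2)

Row H/Mid: Stay→(5,3), In→(5,-2)
Row H/Hi: Stay→(1,-3), In→(1,-3)
Row T/Mid: Stay→(4,2), In→(4,2)
Row T/Hi: Stay→(4,2), In→(4,2)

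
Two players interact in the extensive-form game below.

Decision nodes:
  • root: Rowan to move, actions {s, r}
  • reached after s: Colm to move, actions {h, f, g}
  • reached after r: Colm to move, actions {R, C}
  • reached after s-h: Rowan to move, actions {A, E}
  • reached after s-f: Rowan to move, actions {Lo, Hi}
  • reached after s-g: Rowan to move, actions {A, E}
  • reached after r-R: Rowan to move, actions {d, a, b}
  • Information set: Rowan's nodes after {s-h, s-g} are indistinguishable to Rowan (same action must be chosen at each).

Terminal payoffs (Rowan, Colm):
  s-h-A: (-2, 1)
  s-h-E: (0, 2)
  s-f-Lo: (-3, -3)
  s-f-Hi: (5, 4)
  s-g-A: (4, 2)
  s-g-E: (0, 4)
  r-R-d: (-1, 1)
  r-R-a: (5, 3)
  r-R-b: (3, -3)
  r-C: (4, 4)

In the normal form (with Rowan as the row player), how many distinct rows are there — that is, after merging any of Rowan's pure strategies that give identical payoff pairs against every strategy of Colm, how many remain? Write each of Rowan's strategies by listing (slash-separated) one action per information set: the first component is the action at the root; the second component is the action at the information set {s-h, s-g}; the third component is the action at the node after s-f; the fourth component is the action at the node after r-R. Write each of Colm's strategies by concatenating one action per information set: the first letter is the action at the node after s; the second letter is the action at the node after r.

7

Rowan has 24 pure strategies: s/A/Lo/d, s/A/Lo/a, s/A/Lo/b, s/A/Hi/d, s/A/Hi/a, s/A/Hi/b, s/E/Lo/d, s/E/Lo/a, s/E/Lo/b, s/E/Hi/d, s/E/Hi/a, s/E/Hi/b, r/A/Lo/d, r/A/Lo/a, r/A/Lo/b, r/A/Hi/d, r/A/Hi/a, r/A/Hi/b, r/E/Lo/d, r/E/Lo/a, r/E/Lo/b, r/E/Hi/d, r/E/Hi/a, r/E/Hi/b. Columns: hR, hC, fR, fC, gR, gC.
{s/A/Lo/d, s/A/Lo/a, s/A/Lo/b} → row (-2,1) (-2,1) (-3,-3) (-3,-3) (4,2) (4,2)
{s/A/Hi/d, s/A/Hi/a, s/A/Hi/b} → row (-2,1) (-2,1) (5,4) (5,4) (4,2) (4,2)
{s/E/Lo/d, s/E/Lo/a, s/E/Lo/b} → row (0,2) (0,2) (-3,-3) (-3,-3) (0,4) (0,4)
{s/E/Hi/d, s/E/Hi/a, s/E/Hi/b} → row (0,2) (0,2) (5,4) (5,4) (0,4) (0,4)
{r/A/Lo/d, r/A/Hi/d, r/E/Lo/d, r/E/Hi/d} → row (-1,1) (4,4) (-1,1) (4,4) (-1,1) (4,4)
{r/A/Lo/a, r/A/Hi/a, r/E/Lo/a, r/E/Hi/a} → row (5,3) (4,4) (5,3) (4,4) (5,3) (4,4)
{r/A/Lo/b, r/A/Hi/b, r/E/Lo/b, r/E/Hi/b} → row (3,-3) (4,4) (3,-3) (4,4) (3,-3) (4,4)
That's 7 distinct rows out of 24 strategies.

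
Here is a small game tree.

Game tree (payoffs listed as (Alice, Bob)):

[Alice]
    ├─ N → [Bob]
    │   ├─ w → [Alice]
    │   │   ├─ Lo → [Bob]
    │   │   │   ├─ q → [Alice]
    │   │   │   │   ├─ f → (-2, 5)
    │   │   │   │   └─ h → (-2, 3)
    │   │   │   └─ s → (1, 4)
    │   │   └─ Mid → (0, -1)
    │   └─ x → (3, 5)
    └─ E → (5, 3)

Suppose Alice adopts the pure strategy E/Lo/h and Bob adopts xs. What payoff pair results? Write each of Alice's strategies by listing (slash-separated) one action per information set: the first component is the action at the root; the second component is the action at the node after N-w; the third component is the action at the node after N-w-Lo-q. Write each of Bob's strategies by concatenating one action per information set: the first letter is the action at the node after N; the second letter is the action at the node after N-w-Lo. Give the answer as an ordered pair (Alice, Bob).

(5, 3)

Trace the play path from the root:
  Alice plays E
→ terminal payoff (5, 3).
(Alice's choice at the node after N-w is never reached on this path, so it doesn't affect the outcome.)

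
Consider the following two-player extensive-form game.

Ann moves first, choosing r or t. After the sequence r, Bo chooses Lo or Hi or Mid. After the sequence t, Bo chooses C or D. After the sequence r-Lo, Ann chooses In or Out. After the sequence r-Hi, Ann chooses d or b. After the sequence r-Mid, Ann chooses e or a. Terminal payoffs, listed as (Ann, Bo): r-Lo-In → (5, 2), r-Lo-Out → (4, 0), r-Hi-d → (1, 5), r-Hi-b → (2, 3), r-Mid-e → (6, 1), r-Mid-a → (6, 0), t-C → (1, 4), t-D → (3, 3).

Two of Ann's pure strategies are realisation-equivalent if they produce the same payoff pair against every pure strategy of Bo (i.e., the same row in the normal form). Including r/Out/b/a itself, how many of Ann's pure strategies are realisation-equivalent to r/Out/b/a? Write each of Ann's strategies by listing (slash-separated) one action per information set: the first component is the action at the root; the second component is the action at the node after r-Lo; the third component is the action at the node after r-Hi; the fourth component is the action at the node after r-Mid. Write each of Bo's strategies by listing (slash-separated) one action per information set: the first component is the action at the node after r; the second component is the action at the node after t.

Row for r/Out/b/a (columns Lo/C, Lo/D, Hi/C, Hi/D, Mid/C, Mid/D): (4,0) (4,0) (2,3) (2,3) (6,0) (6,0).
Every one of Ann's information sets is on the play path for some reply by Bo when Ann follows r/Out/b/a.
Changing the action at any of them therefore changes at least one column, so only r/Out/b/a itself gives this row.

1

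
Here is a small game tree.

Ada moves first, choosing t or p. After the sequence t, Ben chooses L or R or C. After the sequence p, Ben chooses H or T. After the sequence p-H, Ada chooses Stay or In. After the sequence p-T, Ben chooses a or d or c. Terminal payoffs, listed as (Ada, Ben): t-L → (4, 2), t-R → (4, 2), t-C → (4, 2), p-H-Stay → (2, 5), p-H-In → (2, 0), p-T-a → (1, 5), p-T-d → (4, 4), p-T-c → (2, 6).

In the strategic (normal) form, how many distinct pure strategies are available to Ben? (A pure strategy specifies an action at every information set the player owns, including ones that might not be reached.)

18

Ben owns the node after t with actions {L, R, C} — three choices.
Ben owns the node after p with actions {H, T} — two choices.
Ben owns the node after p-T with actions {a, d, c} — three choices.
A pure strategy fixes one action at each information set independently, so the count is the product 3 × 2 × 3 = 18.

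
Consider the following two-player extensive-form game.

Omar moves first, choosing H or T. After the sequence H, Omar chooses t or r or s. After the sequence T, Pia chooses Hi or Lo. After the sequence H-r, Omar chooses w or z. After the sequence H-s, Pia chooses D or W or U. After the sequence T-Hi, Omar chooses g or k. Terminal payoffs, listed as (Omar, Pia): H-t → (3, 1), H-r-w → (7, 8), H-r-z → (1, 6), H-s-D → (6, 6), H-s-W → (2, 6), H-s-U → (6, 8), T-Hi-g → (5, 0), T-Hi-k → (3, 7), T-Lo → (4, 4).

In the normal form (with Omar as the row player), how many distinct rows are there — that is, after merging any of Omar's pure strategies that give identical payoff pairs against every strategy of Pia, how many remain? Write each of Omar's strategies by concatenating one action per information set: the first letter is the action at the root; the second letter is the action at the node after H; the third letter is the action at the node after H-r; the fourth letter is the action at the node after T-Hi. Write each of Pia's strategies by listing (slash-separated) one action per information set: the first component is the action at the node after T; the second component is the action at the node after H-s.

6

Omar has 24 pure strategies: Htwg, Htwk, Htzg, Htzk, Hrwg, Hrwk, Hrzg, Hrzk, Hswg, Hswk, Hszg, Hszk, Ttwg, Ttwk, Ttzg, Ttzk, Trwg, Trwk, Trzg, Trzk, Tswg, Tswk, Tszg, Tszk. Columns: Hi/D, Hi/W, Hi/U, Lo/D, Lo/W, Lo/U.
{Htwg, Htwk, Htzg, Htzk} → row (3,1) (3,1) (3,1) (3,1) (3,1) (3,1)
{Hrwg, Hrwk} → row (7,8) (7,8) (7,8) (7,8) (7,8) (7,8)
{Hrzg, Hrzk} → row (1,6) (1,6) (1,6) (1,6) (1,6) (1,6)
{Hswg, Hswk, Hszg, Hszk} → row (6,6) (2,6) (6,8) (6,6) (2,6) (6,8)
{Ttwg, Ttzg, Trwg, Trzg, Tswg, Tszg} → row (5,0) (5,0) (5,0) (4,4) (4,4) (4,4)
{Ttwk, Ttzk, Trwk, Trzk, Tswk, Tszk} → row (3,7) (3,7) (3,7) (4,4) (4,4) (4,4)
That's 6 distinct rows out of 24 strategies.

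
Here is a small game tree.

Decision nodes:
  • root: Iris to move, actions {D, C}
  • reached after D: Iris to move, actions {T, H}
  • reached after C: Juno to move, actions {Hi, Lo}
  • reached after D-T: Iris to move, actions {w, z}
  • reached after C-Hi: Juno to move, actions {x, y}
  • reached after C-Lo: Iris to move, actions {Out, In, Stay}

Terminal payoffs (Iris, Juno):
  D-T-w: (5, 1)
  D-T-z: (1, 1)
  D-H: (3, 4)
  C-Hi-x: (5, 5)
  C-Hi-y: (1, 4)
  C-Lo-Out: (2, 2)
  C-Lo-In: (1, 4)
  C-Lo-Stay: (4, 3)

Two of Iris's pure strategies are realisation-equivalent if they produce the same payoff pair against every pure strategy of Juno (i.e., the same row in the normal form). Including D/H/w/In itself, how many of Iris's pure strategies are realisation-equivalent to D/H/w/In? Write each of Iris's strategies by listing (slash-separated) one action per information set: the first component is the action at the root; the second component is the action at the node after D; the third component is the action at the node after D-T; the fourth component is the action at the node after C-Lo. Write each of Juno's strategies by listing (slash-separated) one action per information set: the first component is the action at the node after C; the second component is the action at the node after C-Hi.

6

Row for D/H/w/In (columns Hi/x, Hi/y, Lo/x, Lo/y): (3,4) (3,4) (3,4) (3,4).
Under D/H/w/In, Iris's choice at the node after D-T and at the node after C-Lo can never be reached regardless of what Juno does, so varying those choices leaves every outcome unchanged.
Holding the reachable choices fixed and varying the unreachable ones freely already gives 2 × 3 = 6 equivalent strategies.
No other strategy reproduces this row, so those 6 are the full class: D/H/w/Out, D/H/w/In, D/H/w/Stay, D/H/z/Out, D/H/z/In, D/H/z/Stay.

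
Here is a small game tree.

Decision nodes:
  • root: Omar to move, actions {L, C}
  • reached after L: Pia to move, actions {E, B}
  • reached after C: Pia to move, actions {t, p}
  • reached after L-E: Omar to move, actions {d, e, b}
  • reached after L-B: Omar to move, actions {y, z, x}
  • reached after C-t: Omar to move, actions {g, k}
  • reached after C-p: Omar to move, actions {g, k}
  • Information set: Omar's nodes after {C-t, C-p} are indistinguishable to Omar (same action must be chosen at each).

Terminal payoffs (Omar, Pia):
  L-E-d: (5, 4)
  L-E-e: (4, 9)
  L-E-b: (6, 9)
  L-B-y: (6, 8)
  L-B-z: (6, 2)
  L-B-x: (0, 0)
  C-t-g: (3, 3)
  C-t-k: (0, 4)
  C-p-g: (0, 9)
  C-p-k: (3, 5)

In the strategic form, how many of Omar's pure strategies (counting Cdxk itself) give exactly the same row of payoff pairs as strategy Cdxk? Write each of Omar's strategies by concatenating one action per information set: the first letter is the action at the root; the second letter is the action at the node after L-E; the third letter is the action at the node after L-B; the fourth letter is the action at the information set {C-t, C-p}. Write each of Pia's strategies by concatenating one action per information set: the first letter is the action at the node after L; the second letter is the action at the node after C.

9

Row for Cdxk (columns Et, Ep, Bt, Bp): (0,4) (3,5) (0,4) (3,5).
Under Cdxk, Omar's choice at the node after L-E and at the node after L-B can never be reached regardless of what Pia does, so varying those choices leaves every outcome unchanged.
Holding the reachable choices fixed and varying the unreachable ones freely already gives 3 × 3 = 9 equivalent strategies.
No other strategy reproduces this row, so those 9 are the full class: Cdyk, Cdzk, Cdxk, Ceyk, Cezk, Cexk, Cbyk, Cbzk, Cbxk.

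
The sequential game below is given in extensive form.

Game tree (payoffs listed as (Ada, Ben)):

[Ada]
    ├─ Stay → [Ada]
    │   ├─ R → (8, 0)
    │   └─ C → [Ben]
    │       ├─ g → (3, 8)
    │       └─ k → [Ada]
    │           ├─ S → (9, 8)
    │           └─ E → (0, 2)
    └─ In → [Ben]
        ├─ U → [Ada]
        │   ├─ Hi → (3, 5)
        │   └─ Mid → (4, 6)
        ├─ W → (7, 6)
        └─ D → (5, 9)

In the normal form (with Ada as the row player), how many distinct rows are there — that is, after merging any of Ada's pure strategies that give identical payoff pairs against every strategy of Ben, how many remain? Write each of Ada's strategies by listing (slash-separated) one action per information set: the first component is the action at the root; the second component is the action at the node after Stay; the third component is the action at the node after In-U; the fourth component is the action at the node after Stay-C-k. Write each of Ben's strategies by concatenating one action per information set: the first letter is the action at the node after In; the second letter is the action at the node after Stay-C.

Ada has 16 pure strategies: Stay/R/Hi/S, Stay/R/Hi/E, Stay/R/Mid/S, Stay/R/Mid/E, Stay/C/Hi/S, Stay/C/Hi/E, Stay/C/Mid/S, Stay/C/Mid/E, In/R/Hi/S, In/R/Hi/E, In/R/Mid/S, In/R/Mid/E, In/C/Hi/S, In/C/Hi/E, In/C/Mid/S, In/C/Mid/E. Columns: Ug, Uk, Wg, Wk, Dg, Dk.
{Stay/R/Hi/S, Stay/R/Hi/E, Stay/R/Mid/S, Stay/R/Mid/E} → row (8,0) (8,0) (8,0) (8,0) (8,0) (8,0)
{Stay/C/Hi/S, Stay/C/Mid/S} → row (3,8) (9,8) (3,8) (9,8) (3,8) (9,8)
{Stay/C/Hi/E, Stay/C/Mid/E} → row (3,8) (0,2) (3,8) (0,2) (3,8) (0,2)
{In/R/Hi/S, In/R/Hi/E, In/C/Hi/S, In/C/Hi/E} → row (3,5) (3,5) (7,6) (7,6) (5,9) (5,9)
{In/R/Mid/S, In/R/Mid/E, In/C/Mid/S, In/C/Mid/E} → row (4,6) (4,6) (7,6) (7,6) (5,9) (5,9)
That's 5 distinct rows out of 16 strategies.

5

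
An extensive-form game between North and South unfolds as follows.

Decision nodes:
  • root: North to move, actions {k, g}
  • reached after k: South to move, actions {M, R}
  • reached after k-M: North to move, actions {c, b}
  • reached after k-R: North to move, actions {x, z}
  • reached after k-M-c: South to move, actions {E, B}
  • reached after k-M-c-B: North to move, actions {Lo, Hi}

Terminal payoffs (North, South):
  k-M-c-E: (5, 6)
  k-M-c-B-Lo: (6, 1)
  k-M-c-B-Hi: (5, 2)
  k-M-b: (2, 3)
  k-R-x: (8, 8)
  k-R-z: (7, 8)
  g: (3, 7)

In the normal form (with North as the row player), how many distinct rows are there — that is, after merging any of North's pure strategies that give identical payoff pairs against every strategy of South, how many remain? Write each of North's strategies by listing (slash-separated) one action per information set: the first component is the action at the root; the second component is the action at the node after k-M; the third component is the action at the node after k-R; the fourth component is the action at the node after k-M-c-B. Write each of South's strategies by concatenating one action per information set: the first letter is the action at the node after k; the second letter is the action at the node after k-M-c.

North has 16 pure strategies: k/c/x/Lo, k/c/x/Hi, k/c/z/Lo, k/c/z/Hi, k/b/x/Lo, k/b/x/Hi, k/b/z/Lo, k/b/z/Hi, g/c/x/Lo, g/c/x/Hi, g/c/z/Lo, g/c/z/Hi, g/b/x/Lo, g/b/x/Hi, g/b/z/Lo, g/b/z/Hi. Columns: ME, MB, RE, RB.
{k/c/x/Lo} → row (5,6) (6,1) (8,8) (8,8)
{k/c/x/Hi} → row (5,6) (5,2) (8,8) (8,8)
{k/c/z/Lo} → row (5,6) (6,1) (7,8) (7,8)
{k/c/z/Hi} → row (5,6) (5,2) (7,8) (7,8)
{k/b/x/Lo, k/b/x/Hi} → row (2,3) (2,3) (8,8) (8,8)
{k/b/z/Lo, k/b/z/Hi} → row (2,3) (2,3) (7,8) (7,8)
{g/c/x/Lo, g/c/x/Hi, g/c/z/Lo, g/c/z/Hi, g/b/x/Lo, g/b/x/Hi, g/b/z/Lo, g/b/z/Hi} → row (3,7) (3,7) (3,7) (3,7)
That's 7 distinct rows out of 16 strategies.

7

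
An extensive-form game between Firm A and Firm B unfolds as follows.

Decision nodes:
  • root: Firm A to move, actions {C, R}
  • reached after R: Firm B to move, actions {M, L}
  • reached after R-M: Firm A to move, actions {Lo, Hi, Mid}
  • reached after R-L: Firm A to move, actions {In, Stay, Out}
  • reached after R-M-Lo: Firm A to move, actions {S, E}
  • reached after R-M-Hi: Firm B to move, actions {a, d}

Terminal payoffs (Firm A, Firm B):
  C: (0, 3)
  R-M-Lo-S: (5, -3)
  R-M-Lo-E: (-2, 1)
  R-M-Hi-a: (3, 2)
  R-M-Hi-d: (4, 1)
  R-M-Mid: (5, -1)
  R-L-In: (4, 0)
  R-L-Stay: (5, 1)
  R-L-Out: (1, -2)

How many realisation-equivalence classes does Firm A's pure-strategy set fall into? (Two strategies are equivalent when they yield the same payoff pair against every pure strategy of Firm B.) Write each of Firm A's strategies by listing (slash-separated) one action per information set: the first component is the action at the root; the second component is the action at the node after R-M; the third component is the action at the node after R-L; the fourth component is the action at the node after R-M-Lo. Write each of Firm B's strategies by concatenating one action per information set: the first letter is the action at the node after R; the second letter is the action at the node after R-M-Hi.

Firm A has 36 pure strategies: C/Lo/In/S, C/Lo/In/E, C/Lo/Stay/S, C/Lo/Stay/E, C/Lo/Out/S, C/Lo/Out/E, C/Hi/In/S, C/Hi/In/E, C/Hi/Stay/S, C/Hi/Stay/E, C/Hi/Out/S, C/Hi/Out/E, C/Mid/In/S, C/Mid/In/E, C/Mid/Stay/S, C/Mid/Stay/E, C/Mid/Out/S, C/Mid/Out/E, R/Lo/In/S, R/Lo/In/E, R/Lo/Stay/S, R/Lo/Stay/E, R/Lo/Out/S, R/Lo/Out/E, R/Hi/In/S, R/Hi/In/E, R/Hi/Stay/S, R/Hi/Stay/E, R/Hi/Out/S, R/Hi/Out/E, R/Mid/In/S, R/Mid/In/E, R/Mid/Stay/S, R/Mid/Stay/E, R/Mid/Out/S, R/Mid/Out/E. Columns: Ma, Md, La, Ld.
{C/Lo/In/S, C/Lo/In/E, C/Lo/Stay/S, C/Lo/Stay/E, C/Lo/Out/S, C/Lo/Out/E, C/Hi/In/S, C/Hi/In/E, C/Hi/Stay/S, C/Hi/Stay/E, C/Hi/Out/S, C/Hi/Out/E, C/Mid/In/S, C/Mid/In/E, C/Mid/Stay/S, C/Mid/Stay/E, C/Mid/Out/S, C/Mid/Out/E} → row (0,3) (0,3) (0,3) (0,3)
{R/Lo/In/S} → row (5,-3) (5,-3) (4,0) (4,0)
{R/Lo/In/E} → row (-2,1) (-2,1) (4,0) (4,0)
{R/Lo/Stay/S} → row (5,-3) (5,-3) (5,1) (5,1)
{R/Lo/Stay/E} → row (-2,1) (-2,1) (5,1) (5,1)
{R/Lo/Out/S} → row (5,-3) (5,-3) (1,-2) (1,-2)
{R/Lo/Out/E} → row (-2,1) (-2,1) (1,-2) (1,-2)
{R/Hi/In/S, R/Hi/In/E} → row (3,2) (4,1) (4,0) (4,0)
{R/Hi/Stay/S, R/Hi/Stay/E} → row (3,2) (4,1) (5,1) (5,1)
{R/Hi/Out/S, R/Hi/Out/E} → row (3,2) (4,1) (1,-2) (1,-2)
{R/Mid/In/S, R/Mid/In/E} → row (5,-1) (5,-1) (4,0) (4,0)
{R/Mid/Stay/S, R/Mid/Stay/E} → row (5,-1) (5,-1) (5,1) (5,1)
{R/Mid/Out/S, R/Mid/Out/E} → row (5,-1) (5,-1) (1,-2) (1,-2)
That's 13 distinct rows out of 36 strategies.

13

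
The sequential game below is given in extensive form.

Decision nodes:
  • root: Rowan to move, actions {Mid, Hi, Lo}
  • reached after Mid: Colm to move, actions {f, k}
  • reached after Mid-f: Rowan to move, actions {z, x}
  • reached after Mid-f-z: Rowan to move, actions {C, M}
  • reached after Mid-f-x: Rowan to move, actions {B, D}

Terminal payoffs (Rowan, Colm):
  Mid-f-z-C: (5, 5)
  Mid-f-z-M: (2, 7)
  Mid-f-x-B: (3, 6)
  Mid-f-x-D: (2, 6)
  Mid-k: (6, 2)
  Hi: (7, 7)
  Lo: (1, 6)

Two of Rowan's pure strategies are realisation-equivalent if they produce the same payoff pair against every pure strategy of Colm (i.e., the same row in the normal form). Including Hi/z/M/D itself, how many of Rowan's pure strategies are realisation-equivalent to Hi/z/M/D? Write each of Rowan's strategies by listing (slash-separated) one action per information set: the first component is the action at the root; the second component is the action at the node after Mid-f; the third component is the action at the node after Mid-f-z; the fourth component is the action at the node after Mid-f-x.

8

Row for Hi/z/M/D (columns f, k): (7,7) (7,7).
Under Hi/z/M/D, Rowan's choice at the node after Mid-f and at the node after Mid-f-z and at the node after Mid-f-x can never be reached regardless of what Colm does, so varying those choices leaves every outcome unchanged.
Holding the reachable choices fixed and varying the unreachable ones freely already gives 2 × 2 × 2 = 8 equivalent strategies.
No other strategy reproduces this row, so those 8 are the full class: Hi/z/C/B, Hi/z/C/D, Hi/z/M/B, Hi/z/M/D, Hi/x/C/B, Hi/x/C/D, Hi/x/M/B, Hi/x/M/D.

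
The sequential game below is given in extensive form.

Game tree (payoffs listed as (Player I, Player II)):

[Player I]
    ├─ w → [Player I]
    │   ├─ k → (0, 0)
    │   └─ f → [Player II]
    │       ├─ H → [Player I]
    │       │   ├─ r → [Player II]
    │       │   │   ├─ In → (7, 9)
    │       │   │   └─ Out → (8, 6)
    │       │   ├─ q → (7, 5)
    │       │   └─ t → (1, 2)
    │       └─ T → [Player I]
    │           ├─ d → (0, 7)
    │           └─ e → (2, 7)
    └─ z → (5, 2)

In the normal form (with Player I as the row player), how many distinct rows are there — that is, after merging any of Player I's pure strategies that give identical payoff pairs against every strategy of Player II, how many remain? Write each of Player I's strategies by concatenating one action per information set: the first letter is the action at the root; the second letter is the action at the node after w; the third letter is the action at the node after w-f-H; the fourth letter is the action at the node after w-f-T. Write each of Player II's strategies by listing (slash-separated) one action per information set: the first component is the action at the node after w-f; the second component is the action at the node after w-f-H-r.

8

Player I has 24 pure strategies: wkrd, wkre, wkqd, wkqe, wktd, wkte, wfrd, wfre, wfqd, wfqe, wftd, wfte, zkrd, zkre, zkqd, zkqe, zktd, zkte, zfrd, zfre, zfqd, zfqe, zftd, zfte. Columns: H/In, H/Out, T/In, T/Out.
{wkrd, wkre, wkqd, wkqe, wktd, wkte} → row (0,0) (0,0) (0,0) (0,0)
{wfrd} → row (7,9) (8,6) (0,7) (0,7)
{wfre} → row (7,9) (8,6) (2,7) (2,7)
{wfqd} → row (7,5) (7,5) (0,7) (0,7)
{wfqe} → row (7,5) (7,5) (2,7) (2,7)
{wftd} → row (1,2) (1,2) (0,7) (0,7)
{wfte} → row (1,2) (1,2) (2,7) (2,7)
{zkrd, zkre, zkqd, zkqe, zktd, zkte, zfrd, zfre, zfqd, zfqe, zftd, zfte} → row (5,2) (5,2) (5,2) (5,2)
That's 8 distinct rows out of 24 strategies.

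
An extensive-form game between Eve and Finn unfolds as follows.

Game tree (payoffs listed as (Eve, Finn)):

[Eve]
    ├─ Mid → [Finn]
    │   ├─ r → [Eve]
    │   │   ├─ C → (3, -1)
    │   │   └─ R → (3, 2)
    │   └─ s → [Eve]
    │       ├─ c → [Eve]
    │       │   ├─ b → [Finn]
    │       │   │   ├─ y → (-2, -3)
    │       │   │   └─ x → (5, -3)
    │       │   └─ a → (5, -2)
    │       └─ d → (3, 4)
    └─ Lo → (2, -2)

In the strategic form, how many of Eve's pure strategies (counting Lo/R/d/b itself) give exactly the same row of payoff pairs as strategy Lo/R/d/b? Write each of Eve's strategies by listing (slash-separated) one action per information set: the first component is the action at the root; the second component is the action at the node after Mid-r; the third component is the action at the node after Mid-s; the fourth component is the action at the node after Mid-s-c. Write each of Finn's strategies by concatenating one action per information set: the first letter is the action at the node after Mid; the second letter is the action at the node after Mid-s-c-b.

8

Row for Lo/R/d/b (columns ry, rx, sy, sx): (2,-2) (2,-2) (2,-2) (2,-2).
Under Lo/R/d/b, Eve's choice at the node after Mid-r and at the node after Mid-s and at the node after Mid-s-c can never be reached regardless of what Finn does, so varying those choices leaves every outcome unchanged.
Holding the reachable choices fixed and varying the unreachable ones freely already gives 2 × 2 × 2 = 8 equivalent strategies.
No other strategy reproduces this row, so those 8 are the full class: Lo/C/c/b, Lo/C/c/a, Lo/C/d/b, Lo/C/d/a, Lo/R/c/b, Lo/R/c/a, Lo/R/d/b, Lo/R/d/a.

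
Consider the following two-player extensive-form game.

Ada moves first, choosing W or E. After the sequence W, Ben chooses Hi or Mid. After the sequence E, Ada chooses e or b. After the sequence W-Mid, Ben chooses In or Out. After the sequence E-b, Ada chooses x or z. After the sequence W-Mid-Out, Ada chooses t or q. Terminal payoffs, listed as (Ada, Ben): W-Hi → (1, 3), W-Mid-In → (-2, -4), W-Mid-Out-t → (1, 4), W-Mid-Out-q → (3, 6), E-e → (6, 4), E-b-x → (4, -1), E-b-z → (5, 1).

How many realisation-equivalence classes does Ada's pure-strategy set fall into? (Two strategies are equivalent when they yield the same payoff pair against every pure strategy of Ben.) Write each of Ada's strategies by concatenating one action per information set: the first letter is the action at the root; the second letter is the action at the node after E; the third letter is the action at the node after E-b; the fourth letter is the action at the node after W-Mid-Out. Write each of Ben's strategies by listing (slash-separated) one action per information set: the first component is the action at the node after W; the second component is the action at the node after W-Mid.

5

Ada has 16 pure strategies: Wext, Wexq, Wezt, Wezq, Wbxt, Wbxq, Wbzt, Wbzq, Eext, Eexq, Eezt, Eezq, Ebxt, Ebxq, Ebzt, Ebzq. Columns: Hi/In, Hi/Out, Mid/In, Mid/Out.
{Wext, Wezt, Wbxt, Wbzt} → row (1,3) (1,3) (-2,-4) (1,4)
{Wexq, Wezq, Wbxq, Wbzq} → row (1,3) (1,3) (-2,-4) (3,6)
{Eext, Eexq, Eezt, Eezq} → row (6,4) (6,4) (6,4) (6,4)
{Ebxt, Ebxq} → row (4,-1) (4,-1) (4,-1) (4,-1)
{Ebzt, Ebzq} → row (5,1) (5,1) (5,1) (5,1)
That's 5 distinct rows out of 16 strategies.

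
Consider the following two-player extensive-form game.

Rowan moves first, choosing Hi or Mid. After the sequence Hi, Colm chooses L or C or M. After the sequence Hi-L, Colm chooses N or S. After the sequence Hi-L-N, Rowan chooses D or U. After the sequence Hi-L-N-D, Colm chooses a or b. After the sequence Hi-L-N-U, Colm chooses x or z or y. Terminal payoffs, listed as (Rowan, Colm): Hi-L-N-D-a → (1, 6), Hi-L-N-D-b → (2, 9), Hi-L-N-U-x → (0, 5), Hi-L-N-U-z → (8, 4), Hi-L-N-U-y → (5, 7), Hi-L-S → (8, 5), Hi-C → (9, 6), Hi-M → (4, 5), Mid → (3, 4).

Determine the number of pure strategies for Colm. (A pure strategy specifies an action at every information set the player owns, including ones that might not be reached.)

Colm owns the node after Hi with actions {L, C, M} — three choices.
Colm owns the node after Hi-L with actions {N, S} — two choices.
Colm owns the node after Hi-L-N-D with actions {a, b} — two choices.
Colm owns the node after Hi-L-N-U with actions {x, z, y} — three choices.
A pure strategy fixes one action at each information set independently, so the count is the product 3 × 2 × 2 × 3 = 36.
(For reference, Rowan has 4 pure strategies, giving a 36×4 normal-form matrix.)

36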